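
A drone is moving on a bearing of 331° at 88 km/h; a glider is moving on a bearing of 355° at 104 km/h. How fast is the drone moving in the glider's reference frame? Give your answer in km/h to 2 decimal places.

42.88 km/h

Taking east as x and north as y: drone velocity = (-42.663, 76.967) km/h; glider velocity = (-9.064, 103.604) km/h.
Velocity of drone relative to glider = (-42.663, 76.967) − (-9.064, 103.604) = (-33.599, -26.638) km/h.
Magnitude = |(-33.599, -26.638)| = 42.877 km/h.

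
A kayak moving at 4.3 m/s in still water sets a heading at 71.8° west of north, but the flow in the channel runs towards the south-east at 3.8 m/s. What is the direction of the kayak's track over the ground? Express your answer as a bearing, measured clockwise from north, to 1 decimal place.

226.1°

Taking east as x and north as y: velocity relative to the water = (-4.085, 1.343) m/s; the water relative to ground = (2.687, -2.687) m/s.
Velocity relative to ground = (-4.085, 1.343) + (2.687, -2.687) = (-1.398, -1.344) m/s.
Bearing = atan2(-1.40, -1.34) = 226.13° clockwise from north.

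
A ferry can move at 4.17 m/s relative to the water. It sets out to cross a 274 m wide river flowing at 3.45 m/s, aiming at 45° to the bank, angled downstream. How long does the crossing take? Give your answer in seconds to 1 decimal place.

92.9 s

The component of the ferry's velocity perpendicular to the bank is 4.17 × sin 45° = 2.949 m/s.
The flow acts along the bank and has no component across it.
Time = 274 / 2.949 = 92.924 s.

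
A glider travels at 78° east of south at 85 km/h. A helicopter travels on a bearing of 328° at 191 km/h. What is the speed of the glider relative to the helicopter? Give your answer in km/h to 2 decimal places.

257.41 km/h

Taking east as x and north as y: glider velocity = (83.143, -17.672) km/h; helicopter velocity = (-101.215, 161.977) km/h.
Velocity of glider relative to helicopter = (83.143, -17.672) − (-101.215, 161.977) = (184.357, -179.650) km/h.
Magnitude = |(184.357, -179.650)| = 257.413 km/h.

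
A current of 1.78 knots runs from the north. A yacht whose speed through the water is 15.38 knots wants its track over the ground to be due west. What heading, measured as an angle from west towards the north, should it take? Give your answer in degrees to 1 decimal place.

The current pushes perpendicular to the desired track; the heading must have a component into the current equal to 1.78 knots: 15.38 sin θ = 1.78.
sin θ = 0.1157, so θ = 6.646°.

6.6°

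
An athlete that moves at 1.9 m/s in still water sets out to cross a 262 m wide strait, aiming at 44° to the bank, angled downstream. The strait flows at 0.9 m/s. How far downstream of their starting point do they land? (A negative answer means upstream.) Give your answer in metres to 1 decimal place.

450.0 m

Perpendicular speed = 1.320 m/s; crossing time = 262 / 1.320 = 198.507 s.
Net downstream speed = 2.267 m/s.
Drift = 2.267 × 198.507 = 449.965 m (downstream).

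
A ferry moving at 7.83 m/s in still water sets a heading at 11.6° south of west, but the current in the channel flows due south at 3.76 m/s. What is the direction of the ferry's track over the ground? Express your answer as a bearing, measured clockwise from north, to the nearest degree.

Taking east as x and north as y: velocity relative to the water = (-7.670, -1.574) m/s; the water relative to ground = (0.000, -3.760) m/s.
Velocity relative to ground = (-7.670, -1.574) + (0.000, -3.760) = (-7.670, -5.334) m/s.
Bearing = atan2(-7.67, -5.33) = 235.18° clockwise from north.

235°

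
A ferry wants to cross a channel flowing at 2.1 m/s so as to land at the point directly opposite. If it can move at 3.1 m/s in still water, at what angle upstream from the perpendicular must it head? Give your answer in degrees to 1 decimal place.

To cancel the current, the upstream component of the ferry's velocity must equal the flow: 3.1 sin θ = 2.1.
sin θ = 2.1 / 3.1 = 0.6774.
θ = arcsin(0.6774) = 42.642°.

42.6°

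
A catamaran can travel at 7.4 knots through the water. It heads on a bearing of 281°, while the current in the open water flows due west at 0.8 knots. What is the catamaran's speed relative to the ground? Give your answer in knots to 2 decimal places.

8.19 knots

Taking east as x and north as y: velocity relative to the water = (-7.264, 1.412) knots; the water relative to ground = (-0.800, 0.000) knots.
Velocity relative to ground = (-7.264, 1.412) + (-0.800, 0.000) = (-8.064, 1.412) knots.
Speed = |(-8.064, 1.412)| = 8.187 knots.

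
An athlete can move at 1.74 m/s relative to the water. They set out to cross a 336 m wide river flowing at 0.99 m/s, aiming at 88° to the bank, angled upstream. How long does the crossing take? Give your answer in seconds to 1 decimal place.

The component of the athlete's velocity perpendicular to the bank is 1.74 × sin 88° = 1.739 m/s.
Only the cross-stream component determines the crossing time; the current contributes nothing perpendicular to the bank.
Time = 336 / 1.739 = 193.221 s.

193.2 s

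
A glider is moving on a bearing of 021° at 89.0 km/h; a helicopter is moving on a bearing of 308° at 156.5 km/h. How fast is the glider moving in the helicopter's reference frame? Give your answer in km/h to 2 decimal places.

155.78 km/h

Taking east as x and north as y: glider velocity = (31.895, 83.089) km/h; helicopter velocity = (-123.324, 96.351) km/h.
Velocity of glider relative to helicopter = (31.895, 83.089) − (-123.324, 96.351) = (155.218, -13.262) km/h.
Magnitude = |(155.218, -13.262)| = 155.784 km/h.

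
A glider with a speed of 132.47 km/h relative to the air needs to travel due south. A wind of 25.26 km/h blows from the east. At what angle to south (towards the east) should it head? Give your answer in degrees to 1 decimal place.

11.0°

The wind pushes perpendicular to the desired track; the heading must have a component into the wind equal to 25.26 km/h: 132.47 sin θ = 25.26.
sin θ = 0.1907, so θ = 10.993°.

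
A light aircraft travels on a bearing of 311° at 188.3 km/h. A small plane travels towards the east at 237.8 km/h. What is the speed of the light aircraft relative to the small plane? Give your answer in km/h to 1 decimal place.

399.5 km/h

Taking east as x and north as y: light aircraft velocity = (-142.112, 123.536) km/h; small plane velocity = (237.800, 0.000) km/h.
Velocity of light aircraft relative to small plane = (-142.112, 123.536) − (237.800, 0.000) = (-379.912, 123.536) km/h.
Magnitude = |(-379.912, 123.536)| = 399.492 km/h.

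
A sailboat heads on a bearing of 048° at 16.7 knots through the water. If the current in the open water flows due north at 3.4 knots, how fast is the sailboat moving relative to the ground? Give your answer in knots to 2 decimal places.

19.14 knots

Taking east as x and north as y: velocity relative to the water = (12.411, 11.174) knots; the water relative to ground = (0.000, 3.400) knots.
Velocity relative to ground = (12.411, 11.174) + (0.000, 3.400) = (12.411, 14.574) knots.
Speed = |(12.411, 14.574)| = 19.143 knots.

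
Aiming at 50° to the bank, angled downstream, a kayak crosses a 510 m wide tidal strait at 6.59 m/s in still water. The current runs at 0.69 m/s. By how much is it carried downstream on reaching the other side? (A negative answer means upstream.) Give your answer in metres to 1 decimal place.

Perpendicular speed = 5.048 m/s; crossing time = 510 / 5.048 = 101.025 s.
Net downstream speed = 4.926 m/s.
Drift = 4.926 × 101.025 = 497.648 m (downstream).

497.6 m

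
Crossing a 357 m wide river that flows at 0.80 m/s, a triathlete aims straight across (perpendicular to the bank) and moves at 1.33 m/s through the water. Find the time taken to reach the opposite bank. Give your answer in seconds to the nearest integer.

268 s

The component of the triathlete's velocity perpendicular to the bank is 1.33 m/s.
The current is parallel to the bank, so it does not affect the crossing time.
Time = 357 / 1.330 = 268.421 s.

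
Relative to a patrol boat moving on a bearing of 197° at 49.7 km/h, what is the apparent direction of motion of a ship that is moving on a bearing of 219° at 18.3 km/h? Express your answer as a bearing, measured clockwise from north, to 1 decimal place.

005.2°

Taking east as x and north as y: ship velocity = (-11.517, -14.222) km/h; patrol boat velocity = (-14.531, -47.528) km/h.
Velocity of ship relative to patrol boat = (-11.517, -14.222) − (-14.531, -47.528) = (3.014, 33.307) km/h.
Bearing = atan2(3.01, 33.31) = 5.17° clockwise from north.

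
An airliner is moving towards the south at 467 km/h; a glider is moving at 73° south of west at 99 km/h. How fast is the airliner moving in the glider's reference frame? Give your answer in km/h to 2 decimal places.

373.45 km/h

Taking east as x and north as y: airliner velocity = (0.000, -467.000) km/h; glider velocity = (-28.945, -94.674) km/h.
Velocity of airliner relative to glider = (0.000, -467.000) − (-28.945, -94.674) = (28.945, -372.326) km/h.
Magnitude = |(28.945, -372.326)| = 373.449 km/h.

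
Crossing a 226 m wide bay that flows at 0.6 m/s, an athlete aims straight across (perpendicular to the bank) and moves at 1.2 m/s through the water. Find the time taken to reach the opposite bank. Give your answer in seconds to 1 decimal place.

188.3 s

The component of the athlete's velocity perpendicular to the bank is 1.2 m/s.
Only the cross-stream component determines the crossing time; the current contributes nothing perpendicular to the bank.
Time = 226 / 1.200 = 188.333 s.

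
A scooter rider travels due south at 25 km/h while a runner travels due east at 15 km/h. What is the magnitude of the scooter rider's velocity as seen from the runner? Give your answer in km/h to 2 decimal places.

29.15 km/h

Taking east as x and north as y: scooter rider velocity = (0.000, -25.000) km/h; runner velocity = (15.000, 0.000) km/h.
Velocity of scooter rider relative to runner = (0.000, -25.000) − (15.000, 0.000) = (-15.000, -25.000) km/h.
Magnitude = |(-15.000, -25.000)| = 29.155 km/h.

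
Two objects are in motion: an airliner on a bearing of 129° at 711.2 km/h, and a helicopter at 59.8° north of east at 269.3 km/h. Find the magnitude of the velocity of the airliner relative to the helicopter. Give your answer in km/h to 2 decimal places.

798.08 km/h

Taking east as x and north as y: airliner velocity = (552.706, -447.573) km/h; helicopter velocity = (135.463, 232.749) km/h.
Velocity of airliner relative to helicopter = (552.706, -447.573) − (135.463, 232.749) = (417.243, -680.322) km/h.
Magnitude = |(417.243, -680.322)| = 798.079 km/h.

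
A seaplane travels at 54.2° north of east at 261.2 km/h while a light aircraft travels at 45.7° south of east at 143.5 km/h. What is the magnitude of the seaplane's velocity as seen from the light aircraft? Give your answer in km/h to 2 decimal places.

Taking east as x and north as y: seaplane velocity = (152.791, 211.850) km/h; light aircraft velocity = (100.223, -102.702) km/h.
Velocity of seaplane relative to light aircraft = (152.791, 211.850) − (100.223, -102.702) = (52.568, 314.552) km/h.
Magnitude = |(52.568, 314.552)| = 318.914 km/h.

318.91 km/h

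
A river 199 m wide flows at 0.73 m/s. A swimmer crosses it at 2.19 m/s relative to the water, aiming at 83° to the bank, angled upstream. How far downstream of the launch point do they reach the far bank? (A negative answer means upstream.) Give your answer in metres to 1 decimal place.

42.4 m

Perpendicular speed = 2.174 m/s; crossing time = 199 / 2.174 = 91.550 s.
Net downstream speed = 0.463 m/s.
Drift = 0.463 × 91.550 = 42.397 m (downstream).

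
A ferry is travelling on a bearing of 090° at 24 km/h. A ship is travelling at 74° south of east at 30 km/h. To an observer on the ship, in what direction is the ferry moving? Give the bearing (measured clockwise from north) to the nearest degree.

Taking east as x and north as y: ferry velocity = (24.000, 0.000) km/h; ship velocity = (8.269, -28.838) km/h.
Velocity of ferry relative to ship = (24.000, 0.000) − (8.269, -28.838) = (15.731, 28.838) km/h.
Bearing = atan2(15.73, 28.84) = 28.61° clockwise from north.

029°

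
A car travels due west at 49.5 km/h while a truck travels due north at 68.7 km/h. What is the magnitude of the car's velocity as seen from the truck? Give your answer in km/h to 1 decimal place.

84.7 km/h

Taking east as x and north as y: car velocity = (-49.500, 0.000) km/h; truck velocity = (0.000, 68.700) km/h.
Velocity of car relative to truck = (-49.500, 0.000) − (0.000, 68.700) = (-49.500, -68.700) km/h.
Magnitude = |(-49.500, -68.700)| = 84.675 km/h.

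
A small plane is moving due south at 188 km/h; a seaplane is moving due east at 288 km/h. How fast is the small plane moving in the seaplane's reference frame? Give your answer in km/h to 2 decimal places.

343.93 km/h

Taking east as x and north as y: small plane velocity = (0.000, -188.000) km/h; seaplane velocity = (288.000, 0.000) km/h.
Velocity of small plane relative to seaplane = (0.000, -188.000) − (288.000, 0.000) = (-288.000, -188.000) km/h.
Magnitude = |(-288.000, -188.000)| = 343.930 km/h.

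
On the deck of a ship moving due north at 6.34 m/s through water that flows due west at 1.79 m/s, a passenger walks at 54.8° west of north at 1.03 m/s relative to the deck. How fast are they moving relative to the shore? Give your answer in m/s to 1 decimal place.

In east/north components (m/s): passenger relative to ship = (-0.842, 0.594); ship relative to water = (0.000, 6.340); water relative to ground = (-1.790, 0.000).
Sum = (-2.632, 6.934) m/s.
Speed = |(-2.632, 6.934)| = 7.416 m/s.

7.4 m/s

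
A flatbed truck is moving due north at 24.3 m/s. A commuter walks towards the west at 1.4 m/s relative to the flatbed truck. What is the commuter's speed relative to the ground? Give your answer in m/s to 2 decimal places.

Taking east as x and north as y: flatbed truck velocity = (0.000, 24.300) m/s; commuter velocity relative to flatbed truck = (-1.400, 0.000) m/s.
Velocity relative to ground = (0.000, 24.300) + (-1.400, 0.000) = (-1.400, 24.300) m/s.
Speed = |(-1.400, 24.300)| = 24.340 m/s.

24.34 m/s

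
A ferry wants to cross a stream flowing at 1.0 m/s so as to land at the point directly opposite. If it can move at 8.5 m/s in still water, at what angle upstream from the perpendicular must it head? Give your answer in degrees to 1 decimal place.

6.8°

To cancel the current, the upstream component of the ferry's velocity must equal the flow: 8.5 sin θ = 1.0.
sin θ = 1.0 / 8.5 = 0.1176.
θ = arcsin(0.1176) = 6.756°.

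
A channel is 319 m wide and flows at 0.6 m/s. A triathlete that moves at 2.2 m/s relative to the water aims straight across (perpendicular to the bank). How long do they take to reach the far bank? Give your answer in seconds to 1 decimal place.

The component of the triathlete's velocity perpendicular to the bank is 2.2 m/s.
The current is parallel to the bank, so it does not affect the crossing time.
Time = 319 / 2.200 = 145.000 s.

145.0 s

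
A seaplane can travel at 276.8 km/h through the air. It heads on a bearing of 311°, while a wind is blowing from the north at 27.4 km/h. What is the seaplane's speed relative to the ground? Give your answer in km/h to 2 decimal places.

Taking east as x and north as y: velocity relative to the air = (-208.904, 181.597) km/h; the air relative to ground = (0.000, -27.400) km/h.
Velocity relative to ground = (-208.904, 181.597) + (0.000, -27.400) = (-208.904, 154.197) km/h.
Speed = |(-208.904, 154.197)| = 259.649 km/h.

259.65 km/h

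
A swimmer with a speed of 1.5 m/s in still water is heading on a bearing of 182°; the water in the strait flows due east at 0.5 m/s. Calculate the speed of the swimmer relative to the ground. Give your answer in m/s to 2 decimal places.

Taking east as x and north as y: velocity relative to the water = (-0.052, -1.499) m/s; the water relative to ground = (0.500, 0.000) m/s.
Velocity relative to ground = (-0.052, -1.499) + (0.500, 0.000) = (0.448, -1.499) m/s.
Speed = |(0.448, -1.499)| = 1.564 m/s.

1.56 m/s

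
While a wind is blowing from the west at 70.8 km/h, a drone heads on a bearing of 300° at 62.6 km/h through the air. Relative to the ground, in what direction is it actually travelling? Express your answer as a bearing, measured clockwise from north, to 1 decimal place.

027.9°

Taking east as x and north as y: velocity relative to the air = (-54.213, 31.300) km/h; the air relative to ground = (70.800, 0.000) km/h.
Velocity relative to ground = (-54.213, 31.300) + (70.800, 0.000) = (16.587, 31.300) km/h.
Bearing = atan2(16.59, 31.30) = 27.92° clockwise from north.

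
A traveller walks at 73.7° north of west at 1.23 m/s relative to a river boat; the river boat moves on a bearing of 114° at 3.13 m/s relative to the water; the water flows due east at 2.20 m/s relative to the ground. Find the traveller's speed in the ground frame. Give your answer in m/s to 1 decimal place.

4.7 m/s

In east/north components (m/s): traveller relative to river boat = (-0.345, 1.181); river boat relative to water = (2.859, -1.273); water relative to ground = (2.200, 0.000).
Sum = (4.714, -0.093) m/s.
Speed = |(4.714, -0.093)| = 4.715 m/s.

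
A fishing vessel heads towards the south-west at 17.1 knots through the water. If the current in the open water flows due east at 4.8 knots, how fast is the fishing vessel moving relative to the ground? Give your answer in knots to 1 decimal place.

Taking east as x and north as y: velocity relative to the water = (-12.092, -12.092) knots; the water relative to ground = (4.800, 0.000) knots.
Velocity relative to ground = (-12.092, -12.092) + (4.800, 0.000) = (-7.292, -12.092) knots.
Speed = |(-7.292, -12.092)| = 14.120 knots.

14.1 knots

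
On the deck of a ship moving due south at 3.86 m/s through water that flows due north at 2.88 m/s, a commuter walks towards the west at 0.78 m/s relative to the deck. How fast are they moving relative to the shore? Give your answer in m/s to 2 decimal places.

In east/north components (m/s): commuter relative to ship = (-0.780, 0.000); ship relative to water = (0.000, -3.860); water relative to ground = (0.000, 2.880).
Sum = (-0.780, -0.980) m/s.
Speed = |(-0.780, -0.980)| = 1.253 m/s.

1.25 m/s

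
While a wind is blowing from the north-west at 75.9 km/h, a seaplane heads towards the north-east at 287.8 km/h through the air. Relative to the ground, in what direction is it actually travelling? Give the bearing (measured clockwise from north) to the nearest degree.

Taking east as x and north as y: velocity relative to the air = (203.505, 203.505) km/h; the air relative to ground = (53.669, -53.669) km/h.
Velocity relative to ground = (203.505, 203.505) + (53.669, -53.669) = (257.175, 149.836) km/h.
Bearing = atan2(257.17, 149.84) = 59.77° clockwise from north.

060°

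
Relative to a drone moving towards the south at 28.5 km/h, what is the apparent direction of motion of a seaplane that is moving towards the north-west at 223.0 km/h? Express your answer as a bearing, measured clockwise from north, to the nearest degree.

Taking east as x and north as y: seaplane velocity = (-157.685, 157.685) km/h; drone velocity = (0.000, -28.500) km/h.
Velocity of seaplane relative to drone = (-157.685, 157.685) − (0.000, -28.500) = (-157.685, 186.185) km/h.
Bearing = atan2(-157.68, 186.18) = 319.74° clockwise from north.

320°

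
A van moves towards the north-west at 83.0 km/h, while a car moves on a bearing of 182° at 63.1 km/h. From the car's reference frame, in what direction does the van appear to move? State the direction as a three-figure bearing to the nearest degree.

335°

Taking east as x and north as y: van velocity = (-58.690, 58.690) km/h; car velocity = (-2.202, -63.062) km/h.
Velocity of van relative to car = (-58.690, 58.690) − (-2.202, -63.062) = (-56.488, 121.751) km/h.
Bearing = atan2(-56.49, 121.75) = 335.11° clockwise from north.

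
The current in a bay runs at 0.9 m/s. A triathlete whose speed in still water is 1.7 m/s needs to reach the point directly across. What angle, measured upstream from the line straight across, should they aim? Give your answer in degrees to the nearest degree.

To cancel the current, the upstream component of the triathlete's velocity must equal the flow: 1.7 sin θ = 0.9.
sin θ = 0.9 / 1.7 = 0.5294.
θ = arcsin(0.5294) = 31.966°.

32°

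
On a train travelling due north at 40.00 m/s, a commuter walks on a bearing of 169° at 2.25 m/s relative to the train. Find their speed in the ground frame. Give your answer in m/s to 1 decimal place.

Taking east as x and north as y: train velocity = (0.000, 40.000) m/s; commuter velocity relative to train = (0.429, -2.209) m/s.
Velocity relative to ground = (0.000, 40.000) + (0.429, -2.209) = (0.429, 37.791) m/s.
Speed = |(0.429, 37.791)| = 37.794 m/s.

37.8 m/s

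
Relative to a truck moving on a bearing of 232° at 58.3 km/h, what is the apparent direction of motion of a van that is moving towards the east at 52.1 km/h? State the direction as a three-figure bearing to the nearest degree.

070°

Taking east as x and north as y: van velocity = (52.100, 0.000) km/h; truck velocity = (-45.941, -35.893) km/h.
Velocity of van relative to truck = (52.100, 0.000) − (-45.941, -35.893) = (98.041, 35.893) km/h.
Bearing = atan2(98.04, 35.89) = 69.89° clockwise from north.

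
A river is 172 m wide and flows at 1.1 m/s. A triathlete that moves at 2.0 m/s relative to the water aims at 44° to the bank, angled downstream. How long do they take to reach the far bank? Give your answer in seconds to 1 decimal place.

123.8 s

The component of the triathlete's velocity perpendicular to the bank is 2.0 × sin 44° = 1.389 m/s.
Only the cross-stream component determines the crossing time; the current contributes nothing perpendicular to the bank.
Time = 172 / 1.389 = 123.802 s.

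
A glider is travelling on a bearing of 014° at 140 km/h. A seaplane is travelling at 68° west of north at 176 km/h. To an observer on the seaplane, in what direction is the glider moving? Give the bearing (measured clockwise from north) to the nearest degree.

070°

Taking east as x and north as y: glider velocity = (33.869, 135.841) km/h; seaplane velocity = (-163.184, 65.931) km/h.
Velocity of glider relative to seaplane = (33.869, 135.841) − (-163.184, 65.931) = (197.053, 69.911) km/h.
Bearing = atan2(197.05, 69.91) = 70.47° clockwise from north.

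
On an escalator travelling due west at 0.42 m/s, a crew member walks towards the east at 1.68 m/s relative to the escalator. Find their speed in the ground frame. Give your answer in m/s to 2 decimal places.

Taking east as x and north as y: escalator velocity = (-0.420, 0.000) m/s; crew member velocity relative to escalator = (1.680, 0.000) m/s.
Velocity relative to ground = (-0.420, 0.000) + (1.680, 0.000) = (1.260, 0.000) m/s.
Speed = |(1.260, 0.000)| = 1.260 m/s.

1.26 m/s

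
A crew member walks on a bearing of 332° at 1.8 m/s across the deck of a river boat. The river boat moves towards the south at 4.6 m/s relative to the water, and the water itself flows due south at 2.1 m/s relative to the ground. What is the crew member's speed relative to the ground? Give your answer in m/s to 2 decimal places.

5.18 m/s

In east/north components (m/s): crew member relative to river boat = (-0.845, 1.589); river boat relative to water = (0.000, -4.600); water relative to ground = (0.000, -2.100).
Sum = (-0.845, -5.111) m/s.
Speed = |(-0.845, -5.111)| = 5.180 m/s.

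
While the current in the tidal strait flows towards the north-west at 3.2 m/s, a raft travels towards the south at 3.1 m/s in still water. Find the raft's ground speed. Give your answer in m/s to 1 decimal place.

2.4 m/s

Taking east as x and north as y: velocity relative to the water = (0.000, -3.100) m/s; the water relative to ground = (-2.263, 2.263) m/s.
Velocity relative to ground = (0.000, -3.100) + (-2.263, 2.263) = (-2.263, -0.837) m/s.
Speed = |(-2.263, -0.837)| = 2.413 m/s.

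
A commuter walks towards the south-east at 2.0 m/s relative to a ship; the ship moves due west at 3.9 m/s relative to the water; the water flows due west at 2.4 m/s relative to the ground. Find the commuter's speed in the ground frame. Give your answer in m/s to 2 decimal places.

In east/north components (m/s): commuter relative to ship = (1.414, -1.414); ship relative to water = (-3.900, 0.000); water relative to ground = (-2.400, 0.000).
Sum = (-4.886, -1.414) m/s.
Speed = |(-4.886, -1.414)| = 5.086 m/s.

5.09 m/s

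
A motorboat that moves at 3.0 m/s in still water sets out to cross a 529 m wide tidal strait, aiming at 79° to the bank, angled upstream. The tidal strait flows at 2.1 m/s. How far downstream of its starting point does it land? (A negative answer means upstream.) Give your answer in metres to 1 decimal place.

Perpendicular speed = 2.945 m/s; crossing time = 529 / 2.945 = 179.634 s.
Net downstream speed = 1.528 m/s.
Drift = 1.528 × 179.634 = 274.404 m (downstream).

274.4 m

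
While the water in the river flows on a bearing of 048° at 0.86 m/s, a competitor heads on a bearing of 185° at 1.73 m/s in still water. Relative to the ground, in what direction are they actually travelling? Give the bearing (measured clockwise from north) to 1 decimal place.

Taking east as x and north as y: velocity relative to the water = (-0.151, -1.723) m/s; the water relative to ground = (0.639, 0.575) m/s.
Velocity relative to ground = (-0.151, -1.723) + (0.639, 0.575) = (0.488, -1.148) m/s.
Bearing = atan2(0.49, -1.15) = 156.96° clockwise from north.

157.0°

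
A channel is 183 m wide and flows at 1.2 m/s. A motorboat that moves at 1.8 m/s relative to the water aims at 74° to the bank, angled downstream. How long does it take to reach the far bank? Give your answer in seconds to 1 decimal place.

105.8 s

The component of the motorboat's velocity perpendicular to the bank is 1.8 × sin 74° = 1.730 m/s.
Only the cross-stream component determines the crossing time; the current contributes nothing perpendicular to the bank.
Time = 183 / 1.730 = 105.764 s.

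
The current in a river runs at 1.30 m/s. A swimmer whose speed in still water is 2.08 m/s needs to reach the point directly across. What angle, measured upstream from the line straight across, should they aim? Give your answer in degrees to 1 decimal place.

To cancel the current, the upstream component of the swimmer's velocity must equal the flow: 2.08 sin θ = 1.30.
sin θ = 1.30 / 2.08 = 0.6250.
θ = arcsin(0.6250) = 38.682°.

38.7°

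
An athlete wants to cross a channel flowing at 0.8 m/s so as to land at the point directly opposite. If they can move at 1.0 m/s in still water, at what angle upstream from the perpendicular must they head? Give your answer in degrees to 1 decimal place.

To cancel the current, the upstream component of the athlete's velocity must equal the flow: 1.0 sin θ = 0.8.
sin θ = 0.8 / 1.0 = 0.8000.
θ = arcsin(0.8000) = 53.130°.

53.1°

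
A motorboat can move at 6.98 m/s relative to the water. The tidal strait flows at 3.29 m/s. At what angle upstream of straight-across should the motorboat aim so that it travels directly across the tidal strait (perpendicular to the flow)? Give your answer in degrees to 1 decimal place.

28.1°

To cancel the current, the upstream component of the motorboat's velocity must equal the flow: 6.98 sin θ = 3.29.
sin θ = 3.29 / 6.98 = 0.4713.
θ = arcsin(0.4713) = 28.122°.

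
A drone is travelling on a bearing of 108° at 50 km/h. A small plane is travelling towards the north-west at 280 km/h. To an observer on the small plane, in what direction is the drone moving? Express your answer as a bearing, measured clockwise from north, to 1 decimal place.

131.0°

Taking east as x and north as y: drone velocity = (47.553, -15.451) km/h; small plane velocity = (-197.990, 197.990) km/h.
Velocity of drone relative to small plane = (47.553, -15.451) − (-197.990, 197.990) = (245.543, -213.441) km/h.
Bearing = atan2(245.54, -213.44) = 131.00° clockwise from north.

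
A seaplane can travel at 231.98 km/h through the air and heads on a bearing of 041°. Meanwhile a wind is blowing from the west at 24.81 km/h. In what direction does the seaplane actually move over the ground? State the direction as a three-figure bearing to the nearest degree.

045°

Taking east as x and north as y: velocity relative to the air = (152.193, 175.078) km/h; the air relative to ground = (24.810, 0.000) km/h.
Velocity relative to ground = (152.193, 175.078) + (24.810, 0.000) = (177.003, 175.078) km/h.
Bearing = atan2(177.00, 175.08) = 45.31° clockwise from north.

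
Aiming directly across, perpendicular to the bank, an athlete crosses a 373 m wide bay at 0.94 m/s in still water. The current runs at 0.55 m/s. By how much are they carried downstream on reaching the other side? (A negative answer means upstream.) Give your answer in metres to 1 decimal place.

Perpendicular speed = 0.940 m/s; crossing time = 373 / 0.940 = 396.809 s.
Net downstream speed = 0.550 m/s.
Drift = 0.550 × 396.809 = 218.245 m (downstream).

218.2 m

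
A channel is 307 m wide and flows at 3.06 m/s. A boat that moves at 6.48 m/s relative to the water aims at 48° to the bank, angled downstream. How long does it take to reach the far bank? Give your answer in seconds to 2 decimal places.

The component of the boat's velocity perpendicular to the bank is 6.48 × sin 48° = 4.816 m/s.
The current is parallel to the bank, so it does not affect the crossing time.
Time = 307 / 4.816 = 63.751 s.

63.75 s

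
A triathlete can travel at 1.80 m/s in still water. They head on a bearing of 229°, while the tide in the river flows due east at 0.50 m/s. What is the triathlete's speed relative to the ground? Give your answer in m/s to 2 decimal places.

Taking east as x and north as y: velocity relative to the water = (-1.358, -1.181) m/s; the water relative to ground = (0.500, 0.000) m/s.
Velocity relative to ground = (-1.358, -1.181) + (0.500, 0.000) = (-0.858, -1.181) m/s.
Speed = |(-0.858, -1.181)| = 1.460 m/s.

1.46 m/s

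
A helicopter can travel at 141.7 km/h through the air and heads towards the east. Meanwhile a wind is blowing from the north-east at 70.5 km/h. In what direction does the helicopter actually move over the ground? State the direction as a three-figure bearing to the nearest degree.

Taking east as x and north as y: velocity relative to the air = (141.700, 0.000) km/h; the air relative to ground = (-49.851, -49.851) km/h.
Velocity relative to ground = (141.700, 0.000) + (-49.851, -49.851) = (91.849, -49.851) km/h.
Bearing = atan2(91.85, -49.85) = 118.49° clockwise from north.

118°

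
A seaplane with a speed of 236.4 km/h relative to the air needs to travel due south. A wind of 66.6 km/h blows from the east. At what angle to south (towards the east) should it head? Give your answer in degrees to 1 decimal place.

The wind pushes perpendicular to the desired track; the heading must have a component into the wind equal to 66.6 km/h: 236.4 sin θ = 66.6.
sin θ = 0.2817, so θ = 16.363°.

16.4°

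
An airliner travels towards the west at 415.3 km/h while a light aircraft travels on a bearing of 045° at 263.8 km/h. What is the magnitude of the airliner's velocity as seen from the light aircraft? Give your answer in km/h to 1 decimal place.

630.1 km/h

Taking east as x and north as y: airliner velocity = (-415.300, 0.000) km/h; light aircraft velocity = (186.535, 186.535) km/h.
Velocity of airliner relative to light aircraft = (-415.300, 0.000) − (186.535, 186.535) = (-601.835, -186.535) km/h.
Magnitude = |(-601.835, -186.535)| = 630.080 km/h.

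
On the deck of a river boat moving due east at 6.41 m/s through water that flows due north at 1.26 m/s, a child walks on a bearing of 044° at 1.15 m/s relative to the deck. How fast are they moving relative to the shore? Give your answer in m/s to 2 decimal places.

In east/north components (m/s): child relative to river boat = (0.799, 0.827); river boat relative to water = (6.410, 0.000); water relative to ground = (0.000, 1.260).
Sum = (7.209, 2.087) m/s.
Speed = |(7.209, 2.087)| = 7.505 m/s.

7.50 m/s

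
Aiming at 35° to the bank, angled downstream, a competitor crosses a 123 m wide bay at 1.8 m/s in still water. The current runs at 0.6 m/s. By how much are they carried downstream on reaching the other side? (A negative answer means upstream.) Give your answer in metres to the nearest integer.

247 m

Perpendicular speed = 1.032 m/s; crossing time = 123 / 1.032 = 119.136 s.
Net downstream speed = 2.074 m/s.
Drift = 2.074 × 119.136 = 247.144 m (downstream).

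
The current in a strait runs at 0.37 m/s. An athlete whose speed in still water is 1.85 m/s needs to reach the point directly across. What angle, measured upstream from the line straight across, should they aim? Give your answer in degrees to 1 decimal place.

To cancel the current, the upstream component of the athlete's velocity must equal the flow: 1.85 sin θ = 0.37.
sin θ = 0.37 / 1.85 = 0.2000.
θ = arcsin(0.2000) = 11.537°.

11.5°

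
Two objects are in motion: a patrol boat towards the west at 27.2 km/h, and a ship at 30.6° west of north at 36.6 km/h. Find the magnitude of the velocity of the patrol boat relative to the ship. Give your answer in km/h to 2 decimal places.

Taking east as x and north as y: patrol boat velocity = (-27.200, 0.000) km/h; ship velocity = (-18.631, 31.503) km/h.
Velocity of patrol boat relative to ship = (-27.200, 0.000) − (-18.631, 31.503) = (-8.569, -31.503) km/h.
Magnitude = |(-8.569, -31.503)| = 32.648 km/h.

32.65 km/h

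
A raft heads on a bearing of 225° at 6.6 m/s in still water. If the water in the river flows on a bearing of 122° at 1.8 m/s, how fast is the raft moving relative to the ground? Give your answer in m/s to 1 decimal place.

6.4 m/s

Taking east as x and north as y: velocity relative to the water = (-4.667, -4.667) m/s; the water relative to ground = (1.526, -0.954) m/s.
Velocity relative to ground = (-4.667, -4.667) + (1.526, -0.954) = (-3.140, -5.621) m/s.
Speed = |(-3.140, -5.621)| = 6.439 m/s.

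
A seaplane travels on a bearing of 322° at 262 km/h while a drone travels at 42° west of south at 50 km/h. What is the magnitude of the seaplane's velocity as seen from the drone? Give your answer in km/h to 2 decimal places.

275.12 km/h

Taking east as x and north as y: seaplane velocity = (-161.303, 206.459) km/h; drone velocity = (-33.457, -37.157) km/h.
Velocity of seaplane relative to drone = (-161.303, 206.459) − (-33.457, -37.157) = (-127.847, 243.616) km/h.
Magnitude = |(-127.847, 243.616)| = 275.125 km/h.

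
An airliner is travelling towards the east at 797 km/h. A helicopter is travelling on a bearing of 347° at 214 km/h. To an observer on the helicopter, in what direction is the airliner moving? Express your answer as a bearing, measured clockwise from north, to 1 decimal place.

Taking east as x and north as y: airliner velocity = (797.000, 0.000) km/h; helicopter velocity = (-48.140, 208.515) km/h.
Velocity of airliner relative to helicopter = (797.000, 0.000) − (-48.140, 208.515) = (845.140, -208.515) km/h.
Bearing = atan2(845.14, -208.52) = 103.86° clockwise from north.

103.9°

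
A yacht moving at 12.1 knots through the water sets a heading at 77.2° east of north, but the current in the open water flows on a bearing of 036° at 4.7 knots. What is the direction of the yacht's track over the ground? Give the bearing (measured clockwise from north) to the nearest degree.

066°

Taking east as x and north as y: velocity relative to the water = (11.799, 2.681) knots; the water relative to ground = (2.763, 3.802) knots.
Velocity relative to ground = (11.799, 2.681) + (2.763, 3.802) = (14.562, 6.483) knots.
Bearing = atan2(14.56, 6.48) = 66.00° clockwise from north.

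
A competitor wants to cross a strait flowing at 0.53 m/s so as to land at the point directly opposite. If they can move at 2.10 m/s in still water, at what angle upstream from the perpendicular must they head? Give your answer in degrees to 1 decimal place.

To cancel the current, the upstream component of the competitor's velocity must equal the flow: 2.10 sin θ = 0.53.
sin θ = 0.53 / 2.10 = 0.2524.
θ = arcsin(0.2524) = 14.618°.

14.6°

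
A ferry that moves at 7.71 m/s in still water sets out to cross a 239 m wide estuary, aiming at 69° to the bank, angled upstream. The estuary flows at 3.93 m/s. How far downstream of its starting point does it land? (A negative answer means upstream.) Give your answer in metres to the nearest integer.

Perpendicular speed = 7.198 m/s; crossing time = 239 / 7.198 = 33.204 s.
Net downstream speed = 1.167 m/s.
Drift = 1.167 × 33.204 = 38.749 m (downstream).

39 m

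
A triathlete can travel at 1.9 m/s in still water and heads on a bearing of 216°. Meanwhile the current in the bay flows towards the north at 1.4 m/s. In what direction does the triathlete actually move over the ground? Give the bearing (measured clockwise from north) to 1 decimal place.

Taking east as x and north as y: velocity relative to the water = (-1.117, -1.537) m/s; the water relative to ground = (0.000, 1.400) m/s.
Velocity relative to ground = (-1.117, -1.537) + (0.000, 1.400) = (-1.117, -0.137) m/s.
Bearing = atan2(-1.12, -0.14) = 263.00° clockwise from north.

263.0°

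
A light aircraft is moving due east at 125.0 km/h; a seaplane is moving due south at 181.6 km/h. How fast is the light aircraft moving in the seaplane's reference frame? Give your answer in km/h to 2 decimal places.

220.46 km/h

Taking east as x and north as y: light aircraft velocity = (125.000, 0.000) km/h; seaplane velocity = (0.000, -181.600) km/h.
Velocity of light aircraft relative to seaplane = (125.000, 0.000) − (0.000, -181.600) = (125.000, 181.600) km/h.
Magnitude = |(125.000, 181.600)| = 220.462 km/h.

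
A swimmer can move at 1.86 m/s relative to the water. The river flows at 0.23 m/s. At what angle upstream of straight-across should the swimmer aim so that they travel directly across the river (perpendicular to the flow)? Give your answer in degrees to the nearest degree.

To cancel the current, the upstream component of the swimmer's velocity must equal the flow: 1.86 sin θ = 0.23.
sin θ = 0.23 / 1.86 = 0.1237.
θ = arcsin(0.1237) = 7.103°.

7°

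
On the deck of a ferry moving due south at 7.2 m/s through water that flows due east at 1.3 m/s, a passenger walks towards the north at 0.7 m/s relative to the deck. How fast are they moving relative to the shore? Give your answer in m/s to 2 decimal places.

6.63 m/s

In east/north components (m/s): passenger relative to ferry = (0.000, 0.700); ferry relative to water = (0.000, -7.200); water relative to ground = (1.300, 0.000).
Sum = (1.300, -6.500) m/s.
Speed = |(1.300, -6.500)| = 6.629 m/s.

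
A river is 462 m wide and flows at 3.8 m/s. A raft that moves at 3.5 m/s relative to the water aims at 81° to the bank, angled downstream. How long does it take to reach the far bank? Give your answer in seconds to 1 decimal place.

133.6 s

The component of the raft's velocity perpendicular to the bank is 3.5 × sin 81° = 3.457 m/s.
Only the cross-stream component determines the crossing time; the current contributes nothing perpendicular to the bank.
Time = 462 / 3.457 = 133.645 s.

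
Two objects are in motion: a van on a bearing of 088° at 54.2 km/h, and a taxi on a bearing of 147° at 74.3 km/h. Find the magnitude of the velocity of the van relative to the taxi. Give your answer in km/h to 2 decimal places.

65.65 km/h

Taking east as x and north as y: van velocity = (54.167, 1.892) km/h; taxi velocity = (40.467, -62.313) km/h.
Velocity of van relative to taxi = (54.167, 1.892) − (40.467, -62.313) = (13.700, 64.205) km/h.
Magnitude = |(13.700, 64.205)| = 65.650 km/h.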